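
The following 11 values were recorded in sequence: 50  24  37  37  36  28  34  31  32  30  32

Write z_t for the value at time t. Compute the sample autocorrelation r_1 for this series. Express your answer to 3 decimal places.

Mean z̄ = (50 + 24 + 37 + 37 + 36 + 28 + 34 + 31 + 32 + 30 + 32)/11 = 33.7273
Numerator Σ_{t=1}^{10}(z_t−z̄)(z_{t+1}−z̄) = -169.7107
Denominator Σ(z_t−z̄)² = 446.1818
r_1 = -169.7107 / 446.1818 = -0.380

-0.380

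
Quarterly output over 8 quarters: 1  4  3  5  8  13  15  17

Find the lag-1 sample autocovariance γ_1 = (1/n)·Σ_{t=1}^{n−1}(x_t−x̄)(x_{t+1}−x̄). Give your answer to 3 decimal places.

Mean x̄ = (1 + 4 + 3 + 5 + 8 + 13 + 15 + 17)/8 = 8.2500
Deviations: -7.2500, -4.2500, -5.2500, -3.2500, -0.2500, 4.7500, 6.7500, 8.7500
Σ_{t=1}^{7}(x_t−x̄)(x_{t+1}−x̄) = 160.9375
γ_1 = 160.9375 / 8 = 20.117

20.117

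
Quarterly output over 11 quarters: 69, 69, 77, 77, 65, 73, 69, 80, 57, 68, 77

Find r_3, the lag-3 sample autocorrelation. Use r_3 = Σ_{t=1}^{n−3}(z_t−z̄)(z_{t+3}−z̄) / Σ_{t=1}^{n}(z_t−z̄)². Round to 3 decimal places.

-0.049

Mean z̄ = (69 + 69 + 77 + 77 + 65 + 73 + 69 + 80 + 57 + 68 + 77)/11 = 71.0000
Numerator Σ_{t=1}^{8}(z_t−z̄)(z_{t+3}−z̄) = -22.0000
Denominator Σ(z_t−z̄)² = 446.0000
r_3 = -22.0000 / 446.0000 = -0.049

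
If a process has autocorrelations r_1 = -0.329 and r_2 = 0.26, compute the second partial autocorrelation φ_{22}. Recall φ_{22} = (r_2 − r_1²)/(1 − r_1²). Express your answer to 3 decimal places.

0.170

φ_{22} = (r_2 − r_1²) / (1 − r_1²)
r_1² = (-0.329)² = 0.108241
Numerator = 0.26 − 0.1082 = 0.1518; denominator = 1 − 0.1082 = 0.8918
φ_{22} = 0.1518 / 0.8918 = 0.170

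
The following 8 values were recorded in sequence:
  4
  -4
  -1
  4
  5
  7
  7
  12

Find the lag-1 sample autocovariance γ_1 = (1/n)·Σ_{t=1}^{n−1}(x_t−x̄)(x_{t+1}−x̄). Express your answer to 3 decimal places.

9.680

Mean x̄ = (4 − 4 − 1 + 4 + 5 + 7 + 7 + 12)/8 = 4.2500
Σ_{t=1}^{7}(x_t−x̄)(x_{t+1}−x̄) = 77.4375
γ_1 = 77.4375 / 8 = 9.680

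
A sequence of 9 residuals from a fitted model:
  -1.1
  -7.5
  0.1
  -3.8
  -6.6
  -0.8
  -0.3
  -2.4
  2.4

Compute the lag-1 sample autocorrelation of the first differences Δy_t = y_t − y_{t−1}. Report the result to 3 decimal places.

-0.519

First differences Δy: -6.4, 7.6, -3.9, -2.8, 5.8, 0.5, -2.1, 4.8
Mean of differences = 0.4375
Numerator Σ(Δy_t−Δȳ)(Δy_{t+1}−Δȳ) = -94.2527
Denominator Σ(Δy_t−Δȳ)² = 181.5788
r_1(Δy) = -94.2527 / 181.5788 = -0.519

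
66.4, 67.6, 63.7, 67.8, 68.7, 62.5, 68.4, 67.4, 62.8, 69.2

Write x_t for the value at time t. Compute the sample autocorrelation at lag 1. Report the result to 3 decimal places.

Mean x̄ = (66.4 + 67.6 + 63.7 + 67.8 + 68.7 + 62.5 + 68.4 + 67.4 + 62.8 + 69.2)/10 = 66.4500
Numerator Σ_{t=1}^{9}(x_t−x̄)(x_{t+1}−x̄) = -32.1375
Denominator Σ(x_t−x̄)² = 56.9650
r_1 = -32.1375 / 56.9650 = -0.564

-0.564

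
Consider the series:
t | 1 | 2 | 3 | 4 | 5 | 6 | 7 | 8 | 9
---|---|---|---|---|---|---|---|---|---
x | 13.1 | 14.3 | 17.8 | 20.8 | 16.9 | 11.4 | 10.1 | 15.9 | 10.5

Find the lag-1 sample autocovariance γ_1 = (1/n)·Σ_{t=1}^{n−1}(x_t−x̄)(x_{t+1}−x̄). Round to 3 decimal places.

3.309

Mean x̄ = (13.1 + 14.3 + 17.8 + 20.8 + 16.9 + 11.4 + 10.1 + 15.9 + 10.5)/9 = 14.5333
Σ_{t=1}^{8}(x_t−x̄)(x_{t+1}−x̄) = 29.7789
γ_1 = 29.7789 / 9 = 3.309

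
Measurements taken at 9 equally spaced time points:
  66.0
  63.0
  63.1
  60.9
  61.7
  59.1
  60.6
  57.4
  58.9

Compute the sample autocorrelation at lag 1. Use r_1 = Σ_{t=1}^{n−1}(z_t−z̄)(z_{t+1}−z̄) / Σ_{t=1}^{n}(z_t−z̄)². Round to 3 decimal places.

Mean z̄ = (66.0 + 63.0 + 63.1 + 60.9 + 61.7 + 59.1 + 60.6 + 57.4 + 58.9)/9 = 61.1889
Numerator Σ_{t=1}^{8}(z_t−z̄)(z_{t+1}−z̄) = 22.5410
Denominator Σ(z_t−z̄)² = 54.7289
r_1 = 22.5410 / 54.7289 = 0.412

0.412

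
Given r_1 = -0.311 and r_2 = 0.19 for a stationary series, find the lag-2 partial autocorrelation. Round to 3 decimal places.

φ_{22} = (r_2 − r_1²) / (1 − r_1²)
r_1² = (-0.311)² = 0.096721
Numerator = 0.19 − 0.0967 = 0.0933; denominator = 1 − 0.0967 = 0.9033
φ_{22} = 0.0933 / 0.9033 = 0.103

0.103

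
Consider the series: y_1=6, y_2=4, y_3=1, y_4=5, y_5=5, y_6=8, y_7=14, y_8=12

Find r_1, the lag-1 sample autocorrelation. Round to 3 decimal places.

0.593

Mean ȳ = (6 + 4 + 1 + 5 + 5 + 8 + 14 + 12)/8 = 6.8750
Deviations from mean: -0.8750, -2.8750, -5.8750, -1.8750, -1.8750, 1.1250, 7.1250, 5.1250
Σ(y_t−ȳ)(y_{t+1}−ȳ) = (2.5156) + (16.8906) + (11.0156) + (3.5156) + (-2.1094) + (8.0156) + (36.5156) = 76.3594
Denominator Σ(y_t−ȳ)² = 128.8750
r_1 = 76.3594 / 128.8750 = 0.593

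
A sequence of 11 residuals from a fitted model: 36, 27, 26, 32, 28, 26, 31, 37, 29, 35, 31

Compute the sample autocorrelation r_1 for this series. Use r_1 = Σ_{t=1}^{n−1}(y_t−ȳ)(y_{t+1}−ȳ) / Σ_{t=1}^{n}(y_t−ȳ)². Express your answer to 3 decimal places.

-0.098

Mean ȳ = (36 + 27 + 26 + 32 + 28 + 26 + 31 + 37 + 29 + 35 + 31)/11 = 30.7273
Numerator Σ_{t=1}^{10}(y_t−ȳ)(y_{t+1}−ȳ) = -15.2562
Denominator Σ(y_t−ȳ)² = 156.1818
r_1 = -15.2562 / 156.1818 = -0.098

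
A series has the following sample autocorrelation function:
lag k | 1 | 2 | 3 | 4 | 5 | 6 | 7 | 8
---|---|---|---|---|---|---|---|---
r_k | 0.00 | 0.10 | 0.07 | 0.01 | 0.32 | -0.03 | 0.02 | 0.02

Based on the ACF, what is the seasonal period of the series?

5

The largest autocorrelation is r_5 = 0.32; the remaining lags stay at or below 0.10.
The dominant spike at lag 5 indicates a seasonal period of 5.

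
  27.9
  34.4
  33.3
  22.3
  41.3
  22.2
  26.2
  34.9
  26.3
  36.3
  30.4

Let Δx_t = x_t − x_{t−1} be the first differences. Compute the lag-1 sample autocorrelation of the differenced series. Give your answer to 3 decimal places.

-0.696

First differences Δx: 6.5, -1.1, -11.0, 19.0, -19.1, 4.0, 8.7, -8.6, 10.0, -5.9
Mean of differences = 0.2500
Numerator Σ(Δx_t−Δx̄)(Δx_{t+1}−Δx̄) = -828.9075
Denominator Σ(Δx_t−Δx̄)² = 1190.1050
r_1(Δx) = -828.9075 / 1190.1050 = -0.696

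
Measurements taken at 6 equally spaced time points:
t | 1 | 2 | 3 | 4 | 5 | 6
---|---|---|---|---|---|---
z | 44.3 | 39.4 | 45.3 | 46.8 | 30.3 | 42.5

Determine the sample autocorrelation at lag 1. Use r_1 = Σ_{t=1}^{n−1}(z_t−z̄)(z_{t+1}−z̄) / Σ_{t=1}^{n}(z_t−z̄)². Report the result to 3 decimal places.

-0.356

Mean z̄ = (44.3 + 39.4 + 45.3 + 46.8 + 30.3 + 42.5)/6 = 41.4333
Deviations from mean: 2.8667, -2.0333, 3.8667, 5.3667, -11.1333, 1.0667
Σ(z_t−z̄)(z_{t+1}−z̄) = (-5.8289) + (-7.8622) + (20.7511) + (-59.7489) + (-11.8756) = -64.5644
Denominator Σ(z_t−z̄)² = 181.1933
r_1 = -64.5644 / 181.1933 = -0.356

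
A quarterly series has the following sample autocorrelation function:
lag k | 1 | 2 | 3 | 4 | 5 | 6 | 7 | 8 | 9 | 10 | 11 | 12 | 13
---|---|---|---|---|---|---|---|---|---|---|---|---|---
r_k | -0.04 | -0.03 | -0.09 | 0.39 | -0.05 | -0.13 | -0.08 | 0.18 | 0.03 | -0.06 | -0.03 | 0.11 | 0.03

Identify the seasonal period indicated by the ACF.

4

The largest autocorrelation is r_4 = 0.39, with a weaker echo at lag 8 (0.18); the remaining lags stay at or below 0.11.
The dominant spike at lag 4 indicates a seasonal period of 4.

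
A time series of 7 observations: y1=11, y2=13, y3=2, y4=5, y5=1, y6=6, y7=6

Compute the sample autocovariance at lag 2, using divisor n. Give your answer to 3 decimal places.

-0.615

Mean ȳ = (11 + 13 + 2 + 5 + 1 + 6 + 6)/7 = 6.2857
Σ_{t=1}^{5}(y_t−ȳ)(y_{t+2}−ȳ) = -4.3061
γ_2 = -4.3061 / 7 = -0.615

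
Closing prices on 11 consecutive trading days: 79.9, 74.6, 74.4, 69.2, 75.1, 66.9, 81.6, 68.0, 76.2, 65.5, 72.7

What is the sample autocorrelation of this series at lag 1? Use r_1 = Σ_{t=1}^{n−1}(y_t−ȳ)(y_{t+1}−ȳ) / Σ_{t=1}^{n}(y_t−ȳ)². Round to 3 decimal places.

Mean ȳ = (79.9 + 74.6 + 74.4 + 69.2 + 75.1 + 66.9 + 81.6 + 68.0 + 76.2 + 65.5 + 72.7)/11 = 73.1000
Numerator Σ_{t=1}^{10}(y_t−ȳ)(y_{t+1}−ȳ) = -145.5000
Denominator Σ(y_t−ȳ)² = 273.6200
r_1 = -145.5000 / 273.6200 = -0.532

-0.532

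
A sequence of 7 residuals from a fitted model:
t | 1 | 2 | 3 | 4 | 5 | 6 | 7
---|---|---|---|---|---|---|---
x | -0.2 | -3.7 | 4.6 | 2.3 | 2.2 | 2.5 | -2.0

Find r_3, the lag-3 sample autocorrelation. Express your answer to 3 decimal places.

Mean x̄ = (-0.2 − 3.7 + 4.6 + 2.3 + 2.2 + 2.5 − 2.0)/7 = 0.8143
Deviations from mean: -1.0143, -4.5143, 3.7857, 1.4857, 1.3857, 1.6857, -2.8143
Σ(x_t−x̄)(x_{t+3}−x̄) = (-1.5069) + (-6.2555) + (6.3816) + (-4.1812) = -5.5620
Denominator Σ(x_t−x̄)² = 50.6286
r_3 = -5.5620 / 50.6286 = -0.110

-0.110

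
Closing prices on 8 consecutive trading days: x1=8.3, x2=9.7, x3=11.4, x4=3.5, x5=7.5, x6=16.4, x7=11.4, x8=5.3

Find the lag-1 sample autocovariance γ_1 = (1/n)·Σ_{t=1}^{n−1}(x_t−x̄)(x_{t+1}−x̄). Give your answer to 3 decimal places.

Mean x̄ = (8.3 + 9.7 + 11.4 + 3.5 + 7.5 + 16.4 + 11.4 + 5.3)/8 = 9.1875
Σ_{t=1}^{7}(x_t−x̄)(x_{t+1}−x̄) = -7.1214
γ_1 = -7.1214 / 8 = -0.890

-0.890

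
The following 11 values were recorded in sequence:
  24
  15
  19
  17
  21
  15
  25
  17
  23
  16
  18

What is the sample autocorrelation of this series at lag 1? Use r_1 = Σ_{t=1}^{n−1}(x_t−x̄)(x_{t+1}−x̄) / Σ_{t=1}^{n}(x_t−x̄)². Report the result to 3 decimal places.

Mean x̄ = (24 + 15 + 19 + 17 + 21 + 15 + 25 + 17 + 23 + 16 + 18)/11 = 19.0909
Numerator Σ_{t=1}^{10}(x_t−x̄)(x_{t+1}−x̄) = -84.7355
Denominator Σ(x_t−x̄)² = 130.9091
r_1 = -84.7355 / 130.9091 = -0.647

-0.647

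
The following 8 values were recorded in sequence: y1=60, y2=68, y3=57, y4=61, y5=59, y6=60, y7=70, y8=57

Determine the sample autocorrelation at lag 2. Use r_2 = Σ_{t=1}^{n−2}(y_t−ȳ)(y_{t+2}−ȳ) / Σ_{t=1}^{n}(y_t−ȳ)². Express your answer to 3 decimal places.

0.006

Mean ȳ = (60 + 68 + 57 + 61 + 59 + 60 + 70 + 57)/8 = 61.5000
Σ(y_t−ȳ)(y_{t+2}−ȳ) = (6.7500) + (-3.2500) + (11.2500) + (0.7500) + (-21.2500) + (6.7500) = 1.0000
Denominator Σ(y_t−ȳ)² = 166.0000
r_2 = 1.0000 / 166.0000 = 0.006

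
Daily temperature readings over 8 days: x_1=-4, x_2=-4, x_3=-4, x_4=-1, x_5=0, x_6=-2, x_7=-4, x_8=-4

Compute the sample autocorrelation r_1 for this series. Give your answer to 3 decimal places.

0.456

Mean x̄ = (-4 − 4 − 4 − 1 + 0 − 2 − 4 − 4)/8 = -2.8750
Deviations from mean: -1.1250, -1.1250, -1.1250, 1.8750, 2.8750, 0.8750, -1.1250, -1.1250
Σ(x_t−x̄)(x_{t+1}−x̄) = (1.2656) + (1.2656) + (-2.1094) + (5.3906) + (2.5156) + (-0.9844) + (1.2656) = 8.6094
Denominator Σ(x_t−x̄)² = 18.8750
r_1 = 8.6094 / 18.8750 = 0.456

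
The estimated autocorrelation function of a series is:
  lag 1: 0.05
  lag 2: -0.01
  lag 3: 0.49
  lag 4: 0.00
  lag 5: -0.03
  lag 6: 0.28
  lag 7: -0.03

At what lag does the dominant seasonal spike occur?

3

The largest autocorrelation is r_3 = 0.49, with a weaker echo at lag 6 (0.28); the remaining lags stay at or below 0.05.
The dominant spike at lag 3 indicates a seasonal period of 3.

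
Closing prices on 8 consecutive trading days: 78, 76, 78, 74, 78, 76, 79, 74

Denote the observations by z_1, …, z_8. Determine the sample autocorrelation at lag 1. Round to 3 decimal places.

-0.677

Mean z̄ = (78 + 76 + 78 + 74 + 78 + 76 + 79 + 74)/8 = 76.6250
Σ(z_t−z̄)(z_{t+1}−z̄) = (-0.8594) + (-0.8594) + (-3.6094) + (-3.6094) + (-0.8594) + (-1.4844) + (-6.2344) = -17.5156
Denominator Σ(z_t−z̄)² = 25.8750
r_1 = -17.5156 / 25.8750 = -0.677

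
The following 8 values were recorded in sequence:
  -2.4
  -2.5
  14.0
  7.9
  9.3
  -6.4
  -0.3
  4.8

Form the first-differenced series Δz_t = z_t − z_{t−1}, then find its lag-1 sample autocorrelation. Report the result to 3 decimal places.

First differences Δz: -0.1, 16.5, -6.1, 1.4, -15.7, 6.1, 5.1
Mean of differences = 1.0286
Numerator Σ(Δz_t−Δz̄)(Δz_{t+1}−Δz̄) = -200.8008
Denominator Σ(Δz_t−Δz̄)² = 613.7343
r_1(Δz) = -200.8008 / 613.7343 = -0.327

-0.327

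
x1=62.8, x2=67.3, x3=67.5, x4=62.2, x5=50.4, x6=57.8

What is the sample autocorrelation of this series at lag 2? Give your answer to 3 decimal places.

Mean x̄ = (62.8 + 67.3 + 67.5 + 62.2 + 50.4 + 57.8)/6 = 61.3333
Numerator Σ_{t=1}^{4}(x_t−x̄)(x_{t+2}−x̄) = -56.2689
Denominator Σ(x_t−x̄)² = 208.5533
r_2 = -56.2689 / 208.5533 = -0.270

-0.270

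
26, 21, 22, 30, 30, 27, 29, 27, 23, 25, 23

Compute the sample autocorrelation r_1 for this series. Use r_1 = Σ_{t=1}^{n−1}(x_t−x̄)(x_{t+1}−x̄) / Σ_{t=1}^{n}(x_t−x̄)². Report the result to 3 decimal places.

0.322

Mean x̄ = (26 + 21 + 22 + 30 + 30 + 27 + 29 + 27 + 23 + 25 + 23)/11 = 25.7273
Numerator Σ_{t=1}^{10}(x_t−x̄)(x_{t+1}−x̄) = 32.9256
Denominator Σ(x_t−x̄)² = 102.1818
r_1 = 32.9256 / 102.1818 = 0.322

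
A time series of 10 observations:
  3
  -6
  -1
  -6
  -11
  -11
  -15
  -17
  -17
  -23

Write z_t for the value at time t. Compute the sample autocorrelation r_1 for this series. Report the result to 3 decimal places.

Mean z̄ = (3 − 6 − 1 − 6 − 11 − 11 − 15 − 17 − 17 − 23)/10 = -10.4000
Numerator Σ_{t=1}^{9}(z_t−z̄)(z_{t+1}−z̄) = 299.2400
Denominator Σ(z_t−z̄)² = 574.4000
r_1 = 299.2400 / 574.4000 = 0.521

0.521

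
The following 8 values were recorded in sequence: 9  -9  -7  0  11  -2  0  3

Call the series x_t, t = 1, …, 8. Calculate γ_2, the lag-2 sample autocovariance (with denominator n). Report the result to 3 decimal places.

Mean x̄ = (9 − 9 − 7 + 0 + 11 − 2 + 0 + 3)/8 = 0.6250
Deviations: 8.3750, -9.6250, -7.6250, -0.6250, 10.3750, -2.6250, -0.6250, 2.3750
Σ_{t=1}^{6}(x_t−x̄)(x_{t+2}−x̄) = -148.0313
γ_2 = -148.0313 / 8 = -18.504

-18.504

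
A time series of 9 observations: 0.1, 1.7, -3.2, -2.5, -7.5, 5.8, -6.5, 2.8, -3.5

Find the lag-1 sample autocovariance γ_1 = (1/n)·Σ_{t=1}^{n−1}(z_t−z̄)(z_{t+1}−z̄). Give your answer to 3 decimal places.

Mean z̄ = (0.1 + 1.7 − 3.2 − 2.5 − 7.5 + 5.8 − 6.5 + 2.8 − 3.5)/9 = -1.4222
Σ_{t=1}^{8}(z_t−z̄)(z_{t+1}−z̄) = -103.1116
γ_1 = -103.1116 / 9 = -11.457

-11.457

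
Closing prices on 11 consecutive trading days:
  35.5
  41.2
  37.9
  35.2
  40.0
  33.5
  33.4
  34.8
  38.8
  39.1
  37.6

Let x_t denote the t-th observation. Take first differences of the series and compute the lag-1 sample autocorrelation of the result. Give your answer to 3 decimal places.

-0.345

First differences Δx: 5.7, -3.3, -2.7, 4.8, -6.5, -0.1, 1.4, 4.0, 0.3, -1.5
Mean of differences = 0.2100
Numerator Σ(Δx_t−Δx̄)(Δx_{t+1}−Δx̄) = -46.8031
Denominator Σ(Δx_t−Δx̄)² = 135.8290
r_1(Δx) = -46.8031 / 135.8290 = -0.345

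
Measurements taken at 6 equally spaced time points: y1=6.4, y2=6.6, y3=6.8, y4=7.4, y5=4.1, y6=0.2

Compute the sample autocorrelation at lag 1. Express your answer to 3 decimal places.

0.279

Mean ȳ = (6.4 + 6.6 + 6.8 + 7.4 + 4.1 + 0.2)/6 = 5.2500
Σ(y_t−ȳ)(y_{t+1}−ȳ) = (1.5525) + (2.0925) + (3.3325) + (-2.4725) + (5.8075) = 10.3125
Denominator Σ(y_t−ȳ)² = 36.9950
r_1 = 10.3125 / 36.9950 = 0.279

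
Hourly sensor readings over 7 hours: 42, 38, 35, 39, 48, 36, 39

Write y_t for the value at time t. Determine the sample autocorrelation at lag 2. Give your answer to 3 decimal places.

Mean ȳ = (42 + 38 + 35 + 39 + 48 + 36 + 39)/7 = 39.5714
Deviations from mean: 2.4286, -1.5714, -4.5714, -0.5714, 8.4286, -3.5714, -0.5714
Numerator Σ_{t=1}^{5}(y_t−ȳ)(y_{t+2}−ȳ) = -51.5102
Denominator Σ(y_t−ȳ)² = 113.7143
r_2 = -51.5102 / 113.7143 = -0.453

-0.453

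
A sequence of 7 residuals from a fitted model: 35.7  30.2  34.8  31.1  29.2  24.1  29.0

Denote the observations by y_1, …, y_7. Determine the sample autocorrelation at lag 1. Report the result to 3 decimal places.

0.189

Mean ȳ = (35.7 + 30.2 + 34.8 + 31.1 + 29.2 + 24.1 + 29.0)/7 = 30.5857
Σ(y_t−ȳ)(y_{t+1}−ȳ) = (-1.9727) + (-1.6255) + (2.1673) + (-0.7127) + (8.9873) + (10.2845) = 17.1284
Denominator Σ(y_t−ȳ)² = 90.8286
r_1 = 17.1284 / 90.8286 = 0.189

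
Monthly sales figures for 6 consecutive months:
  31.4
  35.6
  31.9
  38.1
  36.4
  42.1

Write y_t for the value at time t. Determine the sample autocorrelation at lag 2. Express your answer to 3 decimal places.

0.363

Mean ȳ = (31.4 + 35.6 + 31.9 + 38.1 + 36.4 + 42.1)/6 = 35.9167
Deviations from mean: -4.5167, -0.3167, -4.0167, 2.1833, 0.4833, 6.1833
Σ(y_t−ȳ)(y_{t+2}−ȳ) = (18.1419) + (-0.6914) + (-1.9414) + (13.5003) = 29.0094
Denominator Σ(y_t−ȳ)² = 79.8683
r_2 = 29.0094 / 79.8683 = 0.363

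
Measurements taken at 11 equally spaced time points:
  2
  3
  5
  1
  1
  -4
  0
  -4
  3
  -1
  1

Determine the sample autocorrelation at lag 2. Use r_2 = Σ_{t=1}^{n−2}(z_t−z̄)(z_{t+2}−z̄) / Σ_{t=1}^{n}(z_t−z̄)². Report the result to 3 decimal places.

0.445

Mean z̄ = (2 + 3 + 5 + 1 + 1 − 4 + 0 − 4 + 3 − 1 + 1)/11 = 0.6364
Numerator Σ_{t=1}^{9}(z_t−z̄)(z_{t+2}−z̄) = 34.9174
Denominator Σ(z_t−z̄)² = 78.5455
r_2 = 34.9174 / 78.5455 = 0.445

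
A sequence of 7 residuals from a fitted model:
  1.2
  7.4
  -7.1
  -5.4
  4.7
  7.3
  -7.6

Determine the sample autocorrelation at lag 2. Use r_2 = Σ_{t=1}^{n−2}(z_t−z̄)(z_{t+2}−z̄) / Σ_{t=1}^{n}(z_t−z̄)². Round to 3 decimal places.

-0.582

Mean z̄ = (1.2 + 7.4 − 7.1 − 5.4 + 4.7 + 7.3 − 7.6)/7 = 0.0714
Deviations from mean: 1.1286, 7.3286, -7.1714, -5.4714, 4.6286, 7.2286, -7.6714
Numerator Σ_{t=1}^{5}(z_t−z̄)(z_{t+2}−z̄) = -156.4431
Denominator Σ(z_t−z̄)² = 268.8743
r_2 = -156.4431 / 268.8743 = -0.582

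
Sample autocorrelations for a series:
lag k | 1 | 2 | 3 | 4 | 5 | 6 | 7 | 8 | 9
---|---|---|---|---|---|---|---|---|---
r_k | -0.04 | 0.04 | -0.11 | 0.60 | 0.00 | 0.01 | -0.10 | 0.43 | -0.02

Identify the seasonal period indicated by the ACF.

The largest autocorrelation is r_4 = 0.60, with a weaker echo at lag 8 (0.43); the remaining lags stay at or below 0.04.
The dominant spike at lag 4 indicates a seasonal period of 4.

4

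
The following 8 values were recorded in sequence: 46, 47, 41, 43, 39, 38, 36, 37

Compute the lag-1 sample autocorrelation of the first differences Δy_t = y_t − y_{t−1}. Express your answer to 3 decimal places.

First differences Δy: 1, -6, 2, -4, -1, -2, 1
Mean of differences = -1.2857
Numerator Σ(Δy_t−Δȳ)(Δy_{t+1}−Δȳ) = -37.7959
Denominator Σ(Δy_t−Δȳ)² = 51.4286
r_1(Δy) = -37.7959 / 51.4286 = -0.735

-0.735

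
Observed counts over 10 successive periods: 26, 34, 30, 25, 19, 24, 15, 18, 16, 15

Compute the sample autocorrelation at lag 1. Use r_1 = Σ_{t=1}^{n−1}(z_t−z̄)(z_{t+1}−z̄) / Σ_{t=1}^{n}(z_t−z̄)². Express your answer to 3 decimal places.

Mean z̄ = (26 + 34 + 30 + 25 + 19 + 24 + 15 + 18 + 16 + 15)/10 = 22.2000
Numerator Σ_{t=1}^{9}(z_t−z̄)(z_{t+1}−z̄) = 231.9600
Denominator Σ(z_t−z̄)² = 395.6000
r_1 = 231.9600 / 395.6000 = 0.586

0.586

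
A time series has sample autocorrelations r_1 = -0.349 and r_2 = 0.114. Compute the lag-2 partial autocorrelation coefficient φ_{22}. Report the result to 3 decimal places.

φ_{22} = (r_2 − r_1²) / (1 − r_1²)
r_1² = (-0.349)² = 0.121801
Numerator = 0.114 − 0.1218 = -0.0078; denominator = 1 − 0.1218 = 0.8782
φ_{22} = -0.0078 / 0.8782 = -0.009

-0.009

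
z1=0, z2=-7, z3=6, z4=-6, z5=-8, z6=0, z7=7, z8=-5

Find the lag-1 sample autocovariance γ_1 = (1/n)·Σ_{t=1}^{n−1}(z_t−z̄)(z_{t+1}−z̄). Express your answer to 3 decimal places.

-10.080

Mean z̄ = (0 − 7 + 6 − 6 − 8 + 0 + 7 − 5)/8 = -1.6250
Σ_{t=1}^{7}(z_t−z̄)(z_{t+1}−z̄) = -80.6406
γ_1 = -80.6406 / 8 = -10.080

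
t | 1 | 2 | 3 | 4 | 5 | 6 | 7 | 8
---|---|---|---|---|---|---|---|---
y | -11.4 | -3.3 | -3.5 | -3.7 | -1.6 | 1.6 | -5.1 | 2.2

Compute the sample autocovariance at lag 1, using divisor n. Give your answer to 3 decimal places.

Mean ȳ = (-11.4 − 3.3 − 3.5 − 3.7 − 1.6 + 1.6 − 5.1 + 2.2)/8 = -3.1000
Deviations: -8.3000, -0.2000, -0.4000, -0.6000, 1.5000, 4.7000, -2.0000, 5.3000
Σ_{t=1}^{7}(y_t−ȳ)(y_{t+1}−ȳ) = -11.8700
γ_1 = -11.8700 / 8 = -1.484

-1.484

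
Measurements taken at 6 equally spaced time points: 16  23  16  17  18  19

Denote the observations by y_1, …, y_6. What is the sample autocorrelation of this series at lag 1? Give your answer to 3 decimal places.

Mean ȳ = (16 + 23 + 16 + 17 + 18 + 19)/6 = 18.1667
Deviations from mean: -2.1667, 4.8333, -2.1667, -1.1667, -0.1667, 0.8333
Numerator Σ_{t=1}^{5}(y_t−ȳ)(y_{t+1}−ȳ) = -18.3611
Denominator Σ(y_t−ȳ)² = 34.8333
r_1 = -18.3611 / 34.8333 = -0.527

-0.527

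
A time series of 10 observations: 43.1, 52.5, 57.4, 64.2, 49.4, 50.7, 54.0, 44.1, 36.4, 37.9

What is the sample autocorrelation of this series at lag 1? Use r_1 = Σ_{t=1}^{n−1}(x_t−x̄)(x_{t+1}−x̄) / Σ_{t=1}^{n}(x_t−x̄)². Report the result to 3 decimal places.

0.482

Mean x̄ = (43.1 + 52.5 + 57.4 + 64.2 + 49.4 + 50.7 + 54.0 + 44.1 + 36.4 + 37.9)/10 = 48.9700
Numerator Σ_{t=1}^{9}(x_t−x̄)(x_{t+1}−x̄) = 329.2901
Denominator Σ(x_t−x̄)² = 682.6810
r_1 = 329.2901 / 682.6810 = 0.482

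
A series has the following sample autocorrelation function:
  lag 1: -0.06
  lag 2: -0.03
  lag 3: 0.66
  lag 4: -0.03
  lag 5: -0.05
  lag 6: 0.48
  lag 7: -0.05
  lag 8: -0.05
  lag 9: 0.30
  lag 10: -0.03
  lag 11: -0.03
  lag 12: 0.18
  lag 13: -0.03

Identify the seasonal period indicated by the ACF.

The largest autocorrelation is r_3 = 0.66, with weaker echoes at lags 6 (0.48), 9 (0.30) and 12 (0.18); the remaining lags stay at or below -0.03.
The dominant spike at lag 3 indicates a seasonal period of 3.

3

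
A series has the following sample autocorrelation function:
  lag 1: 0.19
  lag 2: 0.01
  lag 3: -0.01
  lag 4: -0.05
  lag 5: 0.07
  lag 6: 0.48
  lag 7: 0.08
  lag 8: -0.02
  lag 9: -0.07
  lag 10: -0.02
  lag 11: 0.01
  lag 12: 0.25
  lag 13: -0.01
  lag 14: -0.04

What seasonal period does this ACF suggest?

6

The largest autocorrelation is r_6 = 0.48, with a weaker echo at lag 12 (0.25); the remaining lags stay at or below 0.19.
The dominant spike at lag 6 indicates a seasonal period of 6.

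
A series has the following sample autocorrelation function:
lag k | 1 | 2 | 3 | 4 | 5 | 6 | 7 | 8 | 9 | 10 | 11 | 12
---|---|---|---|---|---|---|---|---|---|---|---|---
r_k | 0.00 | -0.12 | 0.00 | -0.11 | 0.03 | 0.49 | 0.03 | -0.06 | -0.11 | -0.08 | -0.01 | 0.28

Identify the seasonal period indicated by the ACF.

6

The largest autocorrelation is r_6 = 0.49, with a weaker echo at lag 12 (0.28); the remaining lags stay at or below 0.03.
The dominant spike at lag 6 indicates a seasonal period of 6.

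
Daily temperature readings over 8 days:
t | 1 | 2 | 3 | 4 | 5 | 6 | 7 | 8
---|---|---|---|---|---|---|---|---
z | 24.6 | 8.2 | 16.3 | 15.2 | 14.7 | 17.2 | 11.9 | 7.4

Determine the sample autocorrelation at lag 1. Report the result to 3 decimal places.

-0.294

Mean z̄ = (24.6 + 8.2 + 16.3 + 15.2 + 14.7 + 17.2 + 11.9 + 7.4)/8 = 14.4375
Deviations from mean: 10.1625, -6.2375, 1.8625, 0.7625, 0.2625, 2.7625, -2.5375, -7.0375
Numerator Σ_{t=1}^{7}(z_t−z̄)(z_{t+1}−z̄) = -61.8127
Denominator Σ(z_t−z̄)² = 209.8988
r_1 = -61.8127 / 209.8988 = -0.294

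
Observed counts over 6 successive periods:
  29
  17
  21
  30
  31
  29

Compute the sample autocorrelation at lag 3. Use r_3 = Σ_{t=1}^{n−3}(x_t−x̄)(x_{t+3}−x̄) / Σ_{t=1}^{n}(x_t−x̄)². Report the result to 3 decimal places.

Mean x̄ = (29 + 17 + 21 + 30 + 31 + 29)/6 = 26.1667
Deviations from mean: 2.8333, -9.1667, -5.1667, 3.8333, 4.8333, 2.8333
Σ(x_t−x̄)(x_{t+3}−x̄) = (10.8611) + (-44.3056) + (-14.6389) = -48.0833
Denominator Σ(x_t−x̄)² = 164.8333
r_3 = -48.0833 / 164.8333 = -0.292

-0.292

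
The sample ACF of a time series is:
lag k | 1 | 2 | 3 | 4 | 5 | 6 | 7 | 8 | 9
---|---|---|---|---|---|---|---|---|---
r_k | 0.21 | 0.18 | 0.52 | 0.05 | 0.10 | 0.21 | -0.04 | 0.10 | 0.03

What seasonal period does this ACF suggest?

The largest autocorrelation is r_3 = 0.52; the remaining lags stay at or below 0.21. The elevated value at lag 1 (0.21), dropping to 0.18 at lag 2, reflects decaying short-term dependence rather than seasonality.
The dominant spike at lag 3 indicates a seasonal period of 3.

3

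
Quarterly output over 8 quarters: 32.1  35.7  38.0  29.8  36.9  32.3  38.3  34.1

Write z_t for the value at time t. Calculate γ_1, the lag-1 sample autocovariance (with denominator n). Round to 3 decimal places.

-5.274

Mean z̄ = (32.1 + 35.7 + 38.0 + 29.8 + 36.9 + 32.3 + 38.3 + 34.1)/8 = 34.6500
Deviations: -2.5500, 1.0500, 3.3500, -4.8500, 2.2500, -2.3500, 3.6500, -0.5500
Σ_{t=1}^{7}(z_t−z̄)(z_{t+1}−z̄) = -42.1925
γ_1 = -42.1925 / 8 = -5.274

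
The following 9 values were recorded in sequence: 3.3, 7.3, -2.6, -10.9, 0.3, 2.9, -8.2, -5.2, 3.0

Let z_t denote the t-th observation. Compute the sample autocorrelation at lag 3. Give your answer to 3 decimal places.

0.147

Mean z̄ = (3.3 + 7.3 − 2.6 − 10.9 + 0.3 + 2.9 − 8.2 − 5.2 + 3.0)/9 = -1.1222
Σ(z_t−z̄)(z_{t+3}−z̄) = (-43.2395) + (11.9783) + (-5.9440) + (69.2049) + (-5.7995) + (16.5805) = 42.7807
Denominator Σ(z_t−z̄)² = 290.1956
r_3 = 42.7807 / 290.1956 = 0.147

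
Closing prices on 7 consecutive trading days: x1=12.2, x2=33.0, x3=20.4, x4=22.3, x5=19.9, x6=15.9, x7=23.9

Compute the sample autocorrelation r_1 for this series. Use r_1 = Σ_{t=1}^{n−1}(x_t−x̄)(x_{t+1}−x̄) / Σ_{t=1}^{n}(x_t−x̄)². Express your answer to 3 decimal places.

Mean x̄ = (12.2 + 33.0 + 20.4 + 22.3 + 19.9 + 15.9 + 23.9)/7 = 21.0857
Deviations from mean: -8.8857, 11.9143, -0.6857, 1.2143, -1.1857, -5.1857, 2.8143
Numerator Σ_{t=1}^{6}(x_t−x̄)(x_{t+1}−x̄) = -124.7545
Denominator Σ(x_t−x̄)² = 259.0686
r_1 = -124.7545 / 259.0686 = -0.482

-0.482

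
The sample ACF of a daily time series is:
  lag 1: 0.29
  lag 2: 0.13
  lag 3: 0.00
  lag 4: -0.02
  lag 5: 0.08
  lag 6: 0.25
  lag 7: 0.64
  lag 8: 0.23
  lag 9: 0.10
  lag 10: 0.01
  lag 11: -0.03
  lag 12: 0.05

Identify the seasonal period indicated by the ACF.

7

The largest autocorrelation is r_7 = 0.64; the remaining lags stay at or below 0.29. The elevated value at lag 1 (0.29), dropping to 0.13 at lag 2, reflects decaying short-term dependence rather than seasonality.
The dominant spike at lag 7 indicates a seasonal period of 7.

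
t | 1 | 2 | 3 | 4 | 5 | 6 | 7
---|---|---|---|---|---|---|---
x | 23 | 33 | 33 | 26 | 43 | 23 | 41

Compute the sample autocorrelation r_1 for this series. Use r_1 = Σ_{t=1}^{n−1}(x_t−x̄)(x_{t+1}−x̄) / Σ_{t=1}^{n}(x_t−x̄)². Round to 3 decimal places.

Mean x̄ = (23 + 33 + 33 + 26 + 43 + 23 + 41)/7 = 31.7143
Deviations from mean: -8.7143, 1.2857, 1.2857, -5.7143, 11.2857, -8.7143, 9.2857
Numerator Σ_{t=1}^{6}(x_t−x̄)(x_{t+1}−x̄) = -260.6531
Denominator Σ(x_t−x̄)² = 401.4286
r_1 = -260.6531 / 401.4286 = -0.649

-0.649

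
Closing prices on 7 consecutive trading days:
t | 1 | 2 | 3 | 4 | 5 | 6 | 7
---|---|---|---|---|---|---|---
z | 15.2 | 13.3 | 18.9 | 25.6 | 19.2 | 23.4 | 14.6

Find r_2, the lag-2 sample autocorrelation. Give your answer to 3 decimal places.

Mean z̄ = (15.2 + 13.3 + 18.9 + 25.6 + 19.2 + 23.4 + 14.6)/7 = 18.6000
Deviations from mean: -3.4000, -5.3000, 0.3000, 7.0000, 0.6000, 4.8000, -4.0000
Σ(z_t−z̄)(z_{t+2}−z̄) = (-1.0200) + (-37.1000) + (0.1800) + (33.6000) + (-2.4000) = -6.7400
Denominator Σ(z_t−z̄)² = 128.1400
r_2 = -6.7400 / 128.1400 = -0.053

-0.053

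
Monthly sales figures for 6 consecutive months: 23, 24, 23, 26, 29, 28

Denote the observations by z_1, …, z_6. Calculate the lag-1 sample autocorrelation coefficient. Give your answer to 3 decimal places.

0.500

Mean z̄ = (23 + 24 + 23 + 26 + 29 + 28)/6 = 25.5000
Deviations from mean: -2.5000, -1.5000, -2.5000, 0.5000, 3.5000, 2.5000
Σ(z_t−z̄)(z_{t+1}−z̄) = (3.7500) + (3.7500) + (-1.2500) + (1.7500) + (8.7500) = 16.7500
Denominator Σ(z_t−z̄)² = 33.5000
r_1 = 16.7500 / 33.5000 = 0.500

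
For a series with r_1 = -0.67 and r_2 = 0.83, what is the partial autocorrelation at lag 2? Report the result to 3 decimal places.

0.692

φ_{22} = (r_2 − r_1²) / (1 − r_1²)
r_1² = (-0.67)² = 0.4489
Numerator = 0.83 − 0.4489 = 0.3811; denominator = 1 − 0.4489 = 0.5511
φ_{22} = 0.3811 / 0.5511 = 0.692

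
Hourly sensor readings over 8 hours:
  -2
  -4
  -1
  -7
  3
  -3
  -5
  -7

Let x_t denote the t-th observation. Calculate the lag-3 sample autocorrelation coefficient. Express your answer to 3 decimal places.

Mean x̄ = (-2 − 4 − 1 − 7 + 3 − 3 − 5 − 7)/8 = -3.2500
Deviations from mean: 1.2500, -0.7500, 2.2500, -3.7500, 6.2500, 0.2500, -1.7500, -3.7500
Σ(x_t−x̄)(x_{t+3}−x̄) = (-4.6875) + (-4.6875) + (0.5625) + (6.5625) + (-23.4375) = -25.6875
Denominator Σ(x_t−x̄)² = 77.5000
r_3 = -25.6875 / 77.5000 = -0.331

-0.331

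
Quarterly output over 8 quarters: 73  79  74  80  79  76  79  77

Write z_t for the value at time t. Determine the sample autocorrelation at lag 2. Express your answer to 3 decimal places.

Mean z̄ = (73 + 79 + 74 + 80 + 79 + 76 + 79 + 77)/8 = 77.1250
Deviations from mean: -4.1250, 1.8750, -3.1250, 2.8750, 1.8750, -1.1250, 1.8750, -0.1250
Σ(z_t−z̄)(z_{t+2}−z̄) = (12.8906) + (5.3906) + (-5.8594) + (-3.2344) + (3.5156) + (0.1406) = 12.8438
Denominator Σ(z_t−z̄)² = 46.8750
r_2 = 12.8438 / 46.8750 = 0.274

0.274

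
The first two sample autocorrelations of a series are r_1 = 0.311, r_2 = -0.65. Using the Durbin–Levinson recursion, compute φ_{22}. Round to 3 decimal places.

-0.827

φ_{22} = (r_2 − r_1²) / (1 − r_1²)
r_1² = (0.311)² = 0.096721
Numerator = -0.65 − 0.0967 = -0.7467; denominator = 1 − 0.0967 = 0.9033
φ_{22} = -0.7467 / 0.9033 = -0.827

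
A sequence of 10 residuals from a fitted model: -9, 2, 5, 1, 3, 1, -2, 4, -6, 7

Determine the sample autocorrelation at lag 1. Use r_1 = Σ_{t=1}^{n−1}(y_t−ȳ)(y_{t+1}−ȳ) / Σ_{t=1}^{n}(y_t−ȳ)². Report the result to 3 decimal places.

-0.351

Mean ȳ = (-9 + 2 + 5 + 1 + 3 + 1 − 2 + 4 − 6 + 7)/10 = 0.6000
Numerator Σ_{t=1}^{9}(y_t−ȳ)(y_{t+1}−ȳ) = -78.1600
Denominator Σ(y_t−ȳ)² = 222.4000
r_1 = -78.1600 / 222.4000 = -0.351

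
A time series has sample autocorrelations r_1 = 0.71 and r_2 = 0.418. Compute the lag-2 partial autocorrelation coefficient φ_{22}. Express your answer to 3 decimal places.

-0.174

φ_{22} = (r_2 − r_1²) / (1 − r_1²)
r_1² = (0.71)² = 0.5041
Numerator = 0.418 − 0.5041 = -0.0861; denominator = 1 − 0.5041 = 0.4959
φ_{22} = -0.0861 / 0.4959 = -0.174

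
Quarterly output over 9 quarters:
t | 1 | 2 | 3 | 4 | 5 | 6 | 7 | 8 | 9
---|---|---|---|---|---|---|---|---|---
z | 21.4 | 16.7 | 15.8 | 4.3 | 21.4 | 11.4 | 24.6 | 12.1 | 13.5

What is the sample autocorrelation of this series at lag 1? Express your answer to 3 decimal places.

Mean z̄ = (21.4 + 16.7 + 15.8 + 4.3 + 21.4 + 11.4 + 24.6 + 12.1 + 13.5)/9 = 15.6889
Numerator Σ_{t=1}^{8}(z_t−z̄)(z_{t+1}−z̄) = -147.2601
Denominator Σ(z_t−z̄)² = 311.4489
r_1 = -147.2601 / 311.4489 = -0.473

-0.473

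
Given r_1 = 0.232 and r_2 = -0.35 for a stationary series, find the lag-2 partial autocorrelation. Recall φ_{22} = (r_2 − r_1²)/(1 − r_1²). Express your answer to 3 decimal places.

-0.427

φ_{22} = (r_2 − r_1²) / (1 − r_1²)
r_1² = (0.232)² = 0.053824
Numerator = -0.35 − 0.0538 = -0.4038; denominator = 1 − 0.0538 = 0.9462
φ_{22} = -0.4038 / 0.9462 = -0.427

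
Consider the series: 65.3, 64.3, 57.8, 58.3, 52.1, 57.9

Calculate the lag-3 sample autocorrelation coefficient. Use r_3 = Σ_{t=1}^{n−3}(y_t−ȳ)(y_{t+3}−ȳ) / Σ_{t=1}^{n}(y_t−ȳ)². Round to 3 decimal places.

-0.338

Mean ȳ = (65.3 + 64.3 + 57.8 + 58.3 + 52.1 + 57.9)/6 = 59.2833
Σ(y_t−ȳ)(y_{t+3}−ȳ) = (-5.9164) + (-36.0364) + (2.0519) = -39.9008
Denominator Σ(y_t−ȳ)² = 118.0483
r_3 = -39.9008 / 118.0483 = -0.338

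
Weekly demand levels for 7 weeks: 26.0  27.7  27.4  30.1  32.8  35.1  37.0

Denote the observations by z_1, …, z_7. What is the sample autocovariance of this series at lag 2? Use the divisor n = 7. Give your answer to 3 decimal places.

3.031

Mean z̄ = (26.0 + 27.7 + 27.4 + 30.1 + 32.8 + 35.1 + 37.0)/7 = 30.8714
Σ_{t=1}^{5}(z_t−z̄)(z_{t+2}−z̄) = 21.2198
γ_2 = 21.2198 / 7 = 3.031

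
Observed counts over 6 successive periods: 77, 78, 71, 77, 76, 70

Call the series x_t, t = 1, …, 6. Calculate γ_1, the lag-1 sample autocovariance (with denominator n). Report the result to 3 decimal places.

Mean x̄ = (77 + 78 + 71 + 77 + 76 + 70)/6 = 74.8333
Deviations: 2.1667, 3.1667, -3.8333, 2.1667, 1.1667, -4.8333
Σ_{t=1}^{5}(x_t−x̄)(x_{t+1}−x̄) = -16.6944
γ_1 = -16.6944 / 6 = -2.782

-2.782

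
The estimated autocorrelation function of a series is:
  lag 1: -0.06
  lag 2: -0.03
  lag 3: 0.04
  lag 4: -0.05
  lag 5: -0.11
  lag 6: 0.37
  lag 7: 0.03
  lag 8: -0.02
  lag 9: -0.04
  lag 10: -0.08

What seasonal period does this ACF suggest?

6

The largest autocorrelation is r_6 = 0.37; the remaining lags stay at or below 0.04.
The dominant spike at lag 6 indicates a seasonal period of 6.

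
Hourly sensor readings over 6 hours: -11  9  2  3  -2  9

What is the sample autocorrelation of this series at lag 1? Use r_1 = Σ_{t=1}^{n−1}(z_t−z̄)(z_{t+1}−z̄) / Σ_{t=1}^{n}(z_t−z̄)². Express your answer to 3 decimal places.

Mean z̄ = (-11 + 9 + 2 + 3 − 2 + 9)/6 = 1.6667
Deviations from mean: -12.6667, 7.3333, 0.3333, 1.3333, -3.6667, 7.3333
Σ(z_t−z̄)(z_{t+1}−z̄) = (-92.8889) + (2.4444) + (0.4444) + (-4.8889) + (-26.8889) = -121.7778
Denominator Σ(z_t−z̄)² = 283.3333
r_1 = -121.7778 / 283.3333 = -0.430

-0.430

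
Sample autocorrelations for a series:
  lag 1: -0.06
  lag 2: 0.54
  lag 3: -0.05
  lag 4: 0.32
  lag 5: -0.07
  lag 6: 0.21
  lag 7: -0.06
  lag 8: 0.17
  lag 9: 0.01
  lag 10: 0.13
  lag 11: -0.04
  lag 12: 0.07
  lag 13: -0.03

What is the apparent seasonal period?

2

The largest autocorrelation is r_2 = 0.54, with weaker echoes at lags 4 (0.32), 6 (0.21) and 8 (0.17); the remaining lags stay at or below 0.13.
The dominant spike at lag 2 indicates a seasonal period of 2.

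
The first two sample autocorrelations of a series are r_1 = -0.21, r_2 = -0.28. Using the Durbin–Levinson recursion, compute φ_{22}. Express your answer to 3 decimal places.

φ_{22} = (r_2 − r_1²) / (1 − r_1²)
r_1² = (-0.21)² = 0.0441
Numerator = -0.28 − 0.0441 = -0.3241; denominator = 1 − 0.0441 = 0.9559
φ_{22} = -0.3241 / 0.9559 = -0.339

-0.339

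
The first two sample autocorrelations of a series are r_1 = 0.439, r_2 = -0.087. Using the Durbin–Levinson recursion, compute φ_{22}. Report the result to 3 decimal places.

-0.346

φ_{22} = (r_2 − r_1²) / (1 − r_1²)
r_1² = (0.439)² = 0.192721
Numerator = -0.087 − 0.1927 = -0.2797; denominator = 1 − 0.1927 = 0.8073
φ_{22} = -0.2797 / 0.8073 = -0.346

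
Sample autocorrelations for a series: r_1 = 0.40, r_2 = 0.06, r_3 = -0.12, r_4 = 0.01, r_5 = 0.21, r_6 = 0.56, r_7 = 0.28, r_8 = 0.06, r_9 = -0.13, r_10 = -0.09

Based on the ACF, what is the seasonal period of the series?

The largest autocorrelation is r_6 = 0.56; the remaining lags stay at or below 0.40. The elevated value at lag 1 (0.40), dropping to 0.06 at lag 2, reflects decaying short-term dependence rather than seasonality.
The dominant spike at lag 6 indicates a seasonal period of 6.

6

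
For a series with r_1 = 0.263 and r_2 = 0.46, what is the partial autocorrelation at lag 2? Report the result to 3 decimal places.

0.420

φ_{22} = (r_2 − r_1²) / (1 − r_1²)
r_1² = (0.263)² = 0.069169
Numerator = 0.46 − 0.0692 = 0.3908; denominator = 1 − 0.0692 = 0.9308
φ_{22} = 0.3908 / 0.9308 = 0.420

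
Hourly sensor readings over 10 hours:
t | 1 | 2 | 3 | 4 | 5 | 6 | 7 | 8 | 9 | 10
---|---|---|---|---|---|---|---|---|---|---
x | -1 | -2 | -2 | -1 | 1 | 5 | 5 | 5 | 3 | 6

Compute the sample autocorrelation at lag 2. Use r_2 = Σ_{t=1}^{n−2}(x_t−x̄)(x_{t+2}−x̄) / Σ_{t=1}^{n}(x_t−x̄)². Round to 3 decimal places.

Mean x̄ = (-1 − 2 − 2 − 1 + 1 + 5 + 5 + 5 + 3 + 6)/10 = 1.9000
Numerator Σ_{t=1}^{8}(x_t−x̄)(x_{t+2}−x̄) = 40.0800
Denominator Σ(x_t−x̄)² = 94.9000
r_2 = 40.0800 / 94.9000 = 0.422

0.422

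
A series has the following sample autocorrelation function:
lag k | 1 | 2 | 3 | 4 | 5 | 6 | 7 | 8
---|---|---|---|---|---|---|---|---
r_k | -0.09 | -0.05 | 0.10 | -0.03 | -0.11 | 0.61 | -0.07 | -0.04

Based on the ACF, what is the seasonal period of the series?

The largest autocorrelation is r_6 = 0.61; the remaining lags stay at or below 0.10.
The dominant spike at lag 6 indicates a seasonal period of 6.

6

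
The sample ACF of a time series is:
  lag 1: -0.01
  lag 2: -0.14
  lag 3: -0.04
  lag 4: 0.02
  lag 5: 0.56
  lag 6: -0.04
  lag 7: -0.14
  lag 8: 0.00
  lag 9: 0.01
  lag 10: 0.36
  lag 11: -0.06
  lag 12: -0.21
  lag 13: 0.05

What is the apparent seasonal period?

5

The largest autocorrelation is r_5 = 0.56, with a weaker echo at lag 10 (0.36); the remaining lags stay at or below 0.05.
The dominant spike at lag 5 indicates a seasonal period of 5.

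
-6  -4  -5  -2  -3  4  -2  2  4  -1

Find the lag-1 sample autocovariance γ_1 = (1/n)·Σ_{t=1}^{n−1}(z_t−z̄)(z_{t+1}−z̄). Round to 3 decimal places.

3.051

Mean z̄ = (-6 − 4 − 5 − 2 − 3 + 4 − 2 + 2 + 4 − 1)/10 = -1.3000
Σ_{t=1}^{9}(z_t−z̄)(z_{t+1}−z̄) = 30.5100
γ_1 = 30.5100 / 10 = 3.051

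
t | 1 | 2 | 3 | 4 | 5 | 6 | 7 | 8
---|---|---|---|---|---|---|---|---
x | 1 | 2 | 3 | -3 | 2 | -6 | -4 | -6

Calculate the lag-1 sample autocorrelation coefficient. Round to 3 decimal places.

Mean x̄ = (1 + 2 + 3 − 3 + 2 − 6 − 4 − 6)/8 = -1.3750
Deviations from mean: 2.3750, 3.3750, 4.3750, -1.6250, 3.3750, -4.6250, -2.6250, -4.6250
Numerator Σ_{t=1}^{7}(x_t−x̄)(x_{t+1}−x̄) = 18.8594
Denominator Σ(x_t−x̄)² = 99.8750
r_1 = 18.8594 / 99.8750 = 0.189

0.189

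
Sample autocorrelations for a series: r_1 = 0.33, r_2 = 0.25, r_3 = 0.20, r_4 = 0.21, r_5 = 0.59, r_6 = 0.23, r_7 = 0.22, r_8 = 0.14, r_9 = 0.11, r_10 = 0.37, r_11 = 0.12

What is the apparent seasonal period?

5

The largest autocorrelation is r_5 = 0.59, with a weaker echo at lag 10 (0.37); the remaining lags stay at or below 0.33. The elevated value at lag 1 (0.33), dropping to 0.25 at lag 2, reflects decaying short-term dependence rather than seasonality.
The dominant spike at lag 5 indicates a seasonal period of 5.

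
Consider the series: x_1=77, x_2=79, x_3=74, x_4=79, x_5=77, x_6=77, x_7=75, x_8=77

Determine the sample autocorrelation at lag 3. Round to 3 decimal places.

Mean x̄ = (77 + 79 + 74 + 79 + 77 + 77 + 75 + 77)/8 = 76.8750
Numerator Σ_{t=1}^{5}(x_t−x̄)(x_{t+3}−x̄) = -3.7969
Denominator Σ(x_t−x̄)² = 20.8750
r_3 = -3.7969 / 20.8750 = -0.182

-0.182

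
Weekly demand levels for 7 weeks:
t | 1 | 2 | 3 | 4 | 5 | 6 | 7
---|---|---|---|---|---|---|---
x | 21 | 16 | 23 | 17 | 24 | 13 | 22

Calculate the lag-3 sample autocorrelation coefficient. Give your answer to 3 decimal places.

-0.479

Mean x̄ = (21 + 16 + 23 + 17 + 24 + 13 + 22)/7 = 19.4286
Deviations from mean: 1.5714, -3.4286, 3.5714, -2.4286, 4.5714, -6.4286, 2.5714
Σ(x_t−x̄)(x_{t+3}−x̄) = (-3.8163) + (-15.6735) + (-22.9592) + (-6.2449) = -48.6939
Denominator Σ(x_t−x̄)² = 101.7143
r_3 = -48.6939 / 101.7143 = -0.479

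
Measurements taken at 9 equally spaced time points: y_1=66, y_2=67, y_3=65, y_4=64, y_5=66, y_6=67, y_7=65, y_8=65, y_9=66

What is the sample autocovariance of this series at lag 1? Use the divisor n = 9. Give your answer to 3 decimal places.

Mean ȳ = (66 + 67 + 65 + 64 + 66 + 67 + 65 + 65 + 66)/9 = 65.6667
Σ_{t=1}^{8}(y_t−ȳ)(y_{t+1}−ȳ) = -0.1111
γ_1 = -0.1111 / 9 = -0.012

-0.012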